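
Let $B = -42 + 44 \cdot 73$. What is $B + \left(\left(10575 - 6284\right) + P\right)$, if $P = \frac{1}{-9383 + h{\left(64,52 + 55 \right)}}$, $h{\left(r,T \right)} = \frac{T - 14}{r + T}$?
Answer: $\frac{3990142743}{534800} \approx 7461.0$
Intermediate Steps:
$h{\left(r,T \right)} = \frac{-14 + T}{T + r}$
$P = - \frac{57}{534800}$ ($P = \frac{1}{-9383 + \frac{-14 + \left(52 + 55\right)}{\left(52 + 55\right) + 64}} = \frac{1}{-9383 + \frac{-14 + 107}{107 + 64}} = \frac{1}{-9383 + \frac{1}{171} \cdot 93} = \frac{1}{-9383 + \frac{31}{57}} = \frac{1}{- \frac{534800}{57}} = - \frac{57}{534800} \approx -0.00010658$)
$B = 3170$ ($B = -42 + 3212 = 3170$)
$B + \left(\left(10575 - 6284\right) + P\right) = 3170 + \left(\left(10575 - 6284\right) - \frac{57}{534800}\right) = 3170 + \left(4291 - \frac{57}{534800}\right) = 3170 + \frac{2294826743}{534800} = \frac{3990142743}{534800}$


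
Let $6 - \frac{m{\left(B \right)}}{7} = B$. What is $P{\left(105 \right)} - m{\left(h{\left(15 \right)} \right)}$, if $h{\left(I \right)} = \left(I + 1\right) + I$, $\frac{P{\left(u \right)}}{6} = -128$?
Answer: $-593$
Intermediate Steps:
$P{\left(u \right)} = -768$ ($P{\left(u \right)} = 6 \left(-128\right) = -768$)
$h{\left(I \right)} = 1 + 2 I$ ($h{\left(I \right)} = \left(1 + I\right) + I = 1 + 2 I$)
$m{\left(B \right)} = 42 - 7 B$
$P{\left(105 \right)} - m{\left(h{\left(15 \right)} \right)} = -768 - \left(42 - 7 \left(1 + 2 \cdot 15\right)\right) = -768 - \left(42 - 7 \left(1 + 30\right)\right) = -768 - \left(42 - 217\right) = -768 - -175 = -768 + 175 = -593$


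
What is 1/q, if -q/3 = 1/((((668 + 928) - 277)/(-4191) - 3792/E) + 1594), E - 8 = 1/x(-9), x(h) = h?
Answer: -331188137/892683 ≈ -371.00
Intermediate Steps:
E = 71/9 (E = 8 + 1/(-9) = 8 - ⅑ = 71/9 ≈ 7.8889)
q = -892683/331188137 (q = -3/((((668 + 928) - 277)/(-4191) - 3792/71/9) + 1594) = -3/(((1596 - 277)*(-1/4191) - 3792*9/71) + 1594) = -3/((1319*(-1/4191) - 34128/71) + 1594) = -3/((-1319/4191 - 34128/71) + 1594) = -3/(-143124097/297561 + 1594) = -3/331188137/297561 = -3*297561/331188137 = -892683/331188137 ≈ -0.0026954)
1/q = 1/(-892683/331188137) = -331188137/892683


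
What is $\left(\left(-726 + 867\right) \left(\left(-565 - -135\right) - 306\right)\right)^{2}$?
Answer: $10769458176$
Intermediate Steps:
$\left(\left(-726 + 867\right) \left(\left(-565 - -135\right) - 306\right)\right)^{2} = \left(141 \left(\left(-565 + 135\right) - 306\right)\right)^{2} = \left(141 \left(-430 - 306\right)\right)^{2} = \left(141 \left(-736\right)\right)^{2} = \left(-103776\right)^{2} = 10769458176$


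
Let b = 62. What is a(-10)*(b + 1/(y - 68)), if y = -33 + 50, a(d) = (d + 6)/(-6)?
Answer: 6322/153 ≈ 41.320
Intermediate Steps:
a(d) = -1 - d/6 (a(d) = (6 + d)*(-⅙) = -1 - d/6)
y = 17
a(-10)*(b + 1/(y - 68)) = (-1 - ⅙*(-10))*(62 + 1/(17 - 68)) = (-1 + 5/3)*(62 + 1/(-51)) = 2*(62 - 1/51)/3 = (⅔)*(3161/51) = 6322/153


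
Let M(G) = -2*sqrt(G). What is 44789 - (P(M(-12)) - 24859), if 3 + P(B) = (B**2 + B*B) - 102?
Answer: 69849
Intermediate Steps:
P(B) = -105 + 2*B**2 (P(B) = -3 + ((B**2 + B*B) - 102) = -3 + ((B**2 + B**2) - 102) = -3 + (2*B**2 - 102) = -3 + (-102 + 2*B**2) = -105 + 2*B**2)
44789 - (P(M(-12)) - 24859) = 44789 - ((-105 + 2*(-4*I*sqrt(3))**2) - 24859) = 44789 - ((-105 + 2*(-48)) - 24859) = 44789 - ((-105 - 96) - 24859) = 44789 - (-201 - 24859) = 44789 - 1*(-25060) = 44789 + 25060 = 69849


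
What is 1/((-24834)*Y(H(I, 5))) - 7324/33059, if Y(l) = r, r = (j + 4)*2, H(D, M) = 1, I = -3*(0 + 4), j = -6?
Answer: -727503805/3283948824 ≈ -0.22153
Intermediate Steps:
I = -12 (I = -3*4 = -12)
r = -4 (r = (-6 + 4)*2 = -2*2 = -4)
Y(l) = -4
1/((-24834)*Y(H(I, 5))) - 7324/33059 = 1/(-24834*(-4)) - 7324/33059 = -1/24834*(-¼) - 7324*1/33059 = 1/99336 - 7324/33059 = -727503805/3283948824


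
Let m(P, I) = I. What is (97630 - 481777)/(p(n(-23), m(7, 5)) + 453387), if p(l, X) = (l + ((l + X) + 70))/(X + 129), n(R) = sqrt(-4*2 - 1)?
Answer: -347483456380026/410115597218725 + 34317132*I/410115597218725 ≈ -0.84728 + 8.3677e-8*I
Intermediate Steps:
n(R) = 3*I (n(R) = sqrt(-8 - 1) = sqrt(-9) = 3*I)
p(l, X) = (70 + X + 2*l)/(129 + X) (p(l, X) = (l + ((X + l) + 70))/(129 + X) = (l + (70 + X + l))/(129 + X) = (70 + X + 2*l)/(129 + X))
(97630 - 481777)/(p(n(-23), m(7, 5)) + 453387) = (97630 - 481777)/((70 + 5 + 2*(3*I))/(129 + 5) + 453387) = -384147/((70 + 5 + 6*I)/134 + 453387) = -384147/((75 + 6*I)/134 + 453387) = -384147/((75/134 + 3*I/67) + 453387) = -384147*17956*(60753933/134 - 3*I/67)/3691040374968525 = -766415948*(60753933/134 - 3*I/67)/410115597218725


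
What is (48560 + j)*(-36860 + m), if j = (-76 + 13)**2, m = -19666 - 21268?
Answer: -4086441026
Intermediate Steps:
m = -40934
j = 3969 (j = (-63)**2 = 3969)
(48560 + j)*(-36860 + m) = (48560 + 3969)*(-36860 - 40934) = 52529*(-77794) = -4086441026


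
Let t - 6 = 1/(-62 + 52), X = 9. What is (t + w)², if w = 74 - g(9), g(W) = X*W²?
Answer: 42133081/100 ≈ 4.2133e+5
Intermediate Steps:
g(W) = 9*W²
w = -655 (w = 74 - 9*9² = 74 - 9*81 = 74 - 1*729 = 74 - 729 = -655)
t = 59/10 (t = 6 + 1/(-62 + 52) = 6 + 1/(-10) = 6 - ⅒ = 59/10 ≈ 5.9000)
(t + w)² = (59/10 - 655)² = (-6491/10)² = 42133081/100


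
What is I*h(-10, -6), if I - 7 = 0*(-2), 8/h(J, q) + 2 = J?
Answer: -14/3 ≈ -4.6667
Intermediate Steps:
h(J, q) = 8/(-2 + J)
I = 7 (I = 7 + 0*(-2) = 7 + 0 = 7)
I*h(-10, -6) = 7*(8/(-2 - 10)) = 7*(8/(-12)) = 7*(8*(-1/12)) = 7*(-⅔) = -14/3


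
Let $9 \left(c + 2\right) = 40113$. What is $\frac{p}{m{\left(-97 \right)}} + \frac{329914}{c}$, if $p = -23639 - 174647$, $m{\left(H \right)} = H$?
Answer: $\frac{915365788}{432135} \approx 2118.2$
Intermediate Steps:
$c = 4455$ ($c = -2 + \frac{1}{9} \cdot 40113 = -2 + 4457 = 4455$)
$p = -198286$ ($p = -23639 - 174647 = -198286$)
$\frac{p}{m{\left(-97 \right)}} + \frac{329914}{c} = - \frac{198286}{-97} + \frac{329914}{4455} = \left(-198286\right) \left(- \frac{1}{97}\right) + 329914 \cdot \frac{1}{4455} = \frac{198286}{97} + \frac{329914}{4455} = \frac{915365788}{432135}$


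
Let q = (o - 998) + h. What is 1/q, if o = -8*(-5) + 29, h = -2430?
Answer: -1/3359 ≈ -0.00029771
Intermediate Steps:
o = 69 (o = 40 + 29 = 69)
q = -3359 (q = (69 - 998) - 2430 = -929 - 2430 = -3359)
1/q = 1/(-3359) = -1/3359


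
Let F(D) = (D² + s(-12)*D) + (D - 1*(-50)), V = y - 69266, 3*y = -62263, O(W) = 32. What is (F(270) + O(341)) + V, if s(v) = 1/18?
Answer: -50260/3 ≈ -16753.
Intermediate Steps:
s(v) = 1/18
y = -62263/3 (y = (⅓)*(-62263) = -62263/3 ≈ -20754.)
V = -270061/3 (V = -62263/3 - 69266 = -270061/3 ≈ -90020.)
F(D) = 50 + D² + 19*D/18 (F(D) = (D² + D/18) + (D - 1*(-50)) = (D² + D/18) + (D + 50) = (D² + D/18) + (50 + D) = 50 + D² + 19*D/18)
(F(270) + O(341)) + V = ((50 + 270² + (19/18)*270) + 32) - 270061/3 = ((50 + 72900 + 285) + 32) - 270061/3 = (73235 + 32) - 270061/3 = 73267 - 270061/3 = -50260/3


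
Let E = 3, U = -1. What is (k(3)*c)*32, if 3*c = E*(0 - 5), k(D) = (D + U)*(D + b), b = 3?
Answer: -1920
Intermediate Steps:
k(D) = (-1 + D)*(3 + D) (k(D) = (D - 1)*(D + 3) = (-1 + D)*(3 + D))
c = -5 (c = (3*(0 - 5))/3 = (3*(-5))/3 = (1/3)*(-15) = -5)
(k(3)*c)*32 = ((-3 + 3**2 + 2*3)*(-5))*32 = ((-3 + 9 + 6)*(-5))*32 = (12*(-5))*32 = -60*32 = -1920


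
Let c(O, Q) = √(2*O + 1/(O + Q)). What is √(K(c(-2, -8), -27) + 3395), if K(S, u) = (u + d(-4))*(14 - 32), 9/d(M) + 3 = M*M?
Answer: √653783/13 ≈ 62.198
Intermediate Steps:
d(M) = 9/(-3 + M²) (d(M) = 9/(-3 + M*M) = 9/(-3 + M²))
c(O, Q) = √(1/(O + Q) + 2*O)
K(S, u) = -162/13 - 18*u (K(S, u) = (u + 9/(-3 + (-4)²))*(14 - 32) = (u + 9/(-3 + 16))*(-18) = (u + 9/13)*(-18) = (9/13 + u)*(-18) = -162/13 - 18*u)
√(K(c(-2, -8), -27) + 3395) = √((-162/13 - 18*(-27)) + 3395) = √((-162/13 + 486) + 3395) = √(6156/13 + 3395) = √(50291/13) = √653783/13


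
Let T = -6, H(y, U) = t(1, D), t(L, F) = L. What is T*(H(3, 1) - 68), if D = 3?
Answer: 402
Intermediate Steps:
H(y, U) = 1
T*(H(3, 1) - 68) = -6*(1 - 68) = -6*(-67) = 402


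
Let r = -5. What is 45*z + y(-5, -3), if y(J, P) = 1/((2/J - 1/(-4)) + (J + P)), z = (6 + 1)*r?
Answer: -256745/163 ≈ -1575.1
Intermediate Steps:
z = -35 (z = (6 + 1)*(-5) = 7*(-5) = -35)
y(J, P) = 1/(¼ + J + P + 2/J) (y(J, P) = 1/((2/J - 1*(-¼)) + (J + P)) = 1/((2/J + ¼) + (J + P)) = 1/((¼ + 2/J) + (J + P)) = 1/(¼ + J + P + 2/J))
45*z + y(-5, -3) = 45*(-35) + 4*(-5)/(8 - 5 + 4*(-5)² + 4*(-5)*(-3)) = -1575 + 4*(-5)/(8 - 5 + 4*25 + 60) = -1575 + 4*(-5)/(8 - 5 + 100 + 60) = -1575 + 4*(-5)/163 = -1575 + 4*(-5)*(1/163) = -1575 - 20/163 = -256745/163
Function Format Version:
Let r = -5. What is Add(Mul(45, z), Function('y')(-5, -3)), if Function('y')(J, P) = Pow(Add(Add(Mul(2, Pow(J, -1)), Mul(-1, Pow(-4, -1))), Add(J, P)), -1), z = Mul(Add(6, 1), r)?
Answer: Rational(-256745, 163) ≈ -1575.1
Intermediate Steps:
z = -35 (z = Mul(Add(6, 1), -5) = Mul(7, -5) = -35)
Function('y')(J, P) = Pow(Add(Rational(1, 4), J, P, Mul(2, Pow(J, -1))), -1) (Function('y')(J, P) = Pow(Add(Add(Mul(2, Pow(J, -1)), Mul(-1, Rational(-1, 4))), Add(J, P)), -1) = Pow(Add(Add(Mul(2, Pow(J, -1)), Rational(1, 4)), Add(J, P)), -1) = Pow(Add(Add(Rational(1, 4), Mul(2, Pow(J, -1))), Add(J, P)), -1) = Pow(Add(Rational(1, 4), J, P, Mul(2, Pow(J, -1))), -1))
Add(Mul(45, z), Function('y')(-5, -3)) = Add(Mul(45, -35), Mul(4, -5, Pow(Add(8, -5, Mul(4, Pow(-5, 2)), Mul(4, -5, -3)), -1))) = Add(-1575, Mul(4, -5, Pow(Add(8, -5, Mul(4, 25), 60), -1))) = Add(-1575, Mul(4, -5, Pow(Add(8, -5, 100, 60), -1))) = Add(-1575, Mul(4, -5, Pow(163, -1))) = Add(-1575, Mul(4, -5, Rational(1, 163))) = Add(-1575, Rational(-20, 163)) = Rational(-256745, 163)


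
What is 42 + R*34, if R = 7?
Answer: 280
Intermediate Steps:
42 + R*34 = 42 + 7*34 = 42 + 238 = 280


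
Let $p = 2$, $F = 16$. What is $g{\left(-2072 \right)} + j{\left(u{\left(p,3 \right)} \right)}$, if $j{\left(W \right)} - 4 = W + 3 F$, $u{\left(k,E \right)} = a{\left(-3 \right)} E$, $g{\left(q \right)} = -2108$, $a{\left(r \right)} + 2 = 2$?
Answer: $-2056$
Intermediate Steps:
$a{\left(r \right)} = 0$ ($a{\left(r \right)} = -2 + 2 = 0$)
$u{\left(k,E \right)} = 0$ ($u{\left(k,E \right)} = 0 E = 0$)
$j{\left(W \right)} = 52 + W$ ($j{\left(W \right)} = 4 + \left(W + 3 \cdot 16\right) = 4 + \left(W + 48\right) = 4 + \left(48 + W\right) = 52 + W$)
$g{\left(-2072 \right)} + j{\left(u{\left(p,3 \right)} \right)} = -2108 + \left(52 + 0\right) = -2108 + 52 = -2056$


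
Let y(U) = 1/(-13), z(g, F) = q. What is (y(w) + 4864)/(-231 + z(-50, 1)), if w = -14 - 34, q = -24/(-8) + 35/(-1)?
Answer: -63231/3419 ≈ -18.494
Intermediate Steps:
q = -32 (q = -24*(-1/8) + 35*(-1) = 3 - 35 = -32)
z(g, F) = -32
w = -48
y(U) = -1/13
(y(w) + 4864)/(-231 + z(-50, 1)) = (-1/13 + 4864)/(-231 - 32) = (63231/13)/(-263) = (63231/13)*(-1/263) = -63231/3419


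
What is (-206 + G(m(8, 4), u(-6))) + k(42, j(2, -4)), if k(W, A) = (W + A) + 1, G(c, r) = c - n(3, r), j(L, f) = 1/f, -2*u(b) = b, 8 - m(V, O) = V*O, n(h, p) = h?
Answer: -761/4 ≈ -190.25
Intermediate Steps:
m(V, O) = 8 - O*V (m(V, O) = 8 - V*O = 8 - O*V)
u(b) = -b/2
G(c, r) = -3 + c (G(c, r) = c - 1*3 = c - 3 = -3 + c)
k(W, A) = 1 + A + W (k(W, A) = (A + W) + 1 = 1 + A + W)
(-206 + G(m(8, 4), u(-6))) + k(42, j(2, -4)) = (-206 + (-3 + (8 - 1*4*8))) + (1 + 1/(-4) + 42) = (-206 + (-3 + (8 - 32))) + (1 - ¼ + 42) = (-206 + (-3 - 24)) + 171/4 = (-206 - 27) + 171/4 = -233 + 171/4 = -761/4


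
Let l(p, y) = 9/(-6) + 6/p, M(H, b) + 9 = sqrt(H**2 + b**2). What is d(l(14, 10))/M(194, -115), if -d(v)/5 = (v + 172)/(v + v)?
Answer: 7179/101560 + 2393*sqrt(50861)/304680 ≈ 1.8420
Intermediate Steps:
M(H, b) = -9 + sqrt(H**2 + b**2)
l(p, y) = -3/2 + 6/p (l(p, y) = 9*(-1/6) + 6/p = -3/2 + 6/p)
d(v) = -5*(172 + v)/(2*v) (d(v) = -5*(v + 172)/(v + v) = -5*(172 + v)/(2*v))
d(l(14, 10))/M(194, -115) = (-5/2 - 430/(-3/2 + 6/14))/(-9 + sqrt(194**2 + (-115)**2)) = (-5/2 - 430/(-3/2 + 6*(1/14)))/(-9 + sqrt(37636 + 13225)) = (-5/2 - 430/(-3/2 + 3/7))/(-9 + sqrt(50861)) = (-5/2 - 430/(-15/14))/(-9 + sqrt(50861)) = (-5/2 - 430*(-14/15))/(-9 + sqrt(50861)) = (-5/2 + 1204/3)/(-9 + sqrt(50861)) = 2393/(6*(-9 + sqrt(50861)))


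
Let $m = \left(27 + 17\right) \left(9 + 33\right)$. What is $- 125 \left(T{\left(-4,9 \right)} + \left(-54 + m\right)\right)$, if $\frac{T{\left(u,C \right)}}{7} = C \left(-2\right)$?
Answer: $-208500$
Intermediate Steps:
$m = 1848$ ($m = 44 \cdot 42 = 1848$)
$T{\left(u,C \right)} = - 14 C$ ($T{\left(u,C \right)} = 7 C \left(-2\right) = 7 \left(- 2 C\right) = - 14 C$)
$- 125 \left(T{\left(-4,9 \right)} + \left(-54 + m\right)\right) = - 125 \left(\left(-14\right) 9 + \left(-54 + 1848\right)\right) = - 125 \left(-126 + 1794\right) = \left(-125\right) 1668 = -208500$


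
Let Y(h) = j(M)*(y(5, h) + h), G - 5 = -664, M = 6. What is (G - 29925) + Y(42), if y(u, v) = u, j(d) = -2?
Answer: -30678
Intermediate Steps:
G = -659 (G = 5 - 664 = -659)
Y(h) = -10 - 2*h (Y(h) = -2*(5 + h) = -10 - 2*h)
(G - 29925) + Y(42) = (-659 - 29925) + (-10 - 2*42) = -30584 + (-10 - 84) = -30584 - 94 = -30678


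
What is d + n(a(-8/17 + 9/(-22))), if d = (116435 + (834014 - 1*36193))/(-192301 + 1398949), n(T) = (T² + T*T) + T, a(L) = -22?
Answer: 15866712/16759 ≈ 946.76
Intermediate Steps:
n(T) = T + 2*T² (n(T) = (T² + T²) + T = 2*T² + T = T + 2*T²)
d = 12698/16759 (d = (116435 + (834014 - 36193))/1206648 = (116435 + 797821)*(1/1206648) = 914256*(1/1206648) = 12698/16759 ≈ 0.75768)
d + n(a(-8/17 + 9/(-22))) = 12698/16759 - 22*(1 + 2*(-22)) = 12698/16759 - 22*(1 - 44) = 12698/16759 - 22*(-43) = 12698/16759 + 946 = 15866712/16759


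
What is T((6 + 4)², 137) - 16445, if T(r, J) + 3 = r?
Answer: -16348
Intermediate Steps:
T(r, J) = -3 + r
T((6 + 4)², 137) - 16445 = (-3 + (6 + 4)²) - 16445 = (-3 + 10²) - 16445 = (-3 + 100) - 16445 = 97 - 16445 = -16348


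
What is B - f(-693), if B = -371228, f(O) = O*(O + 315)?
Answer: -633182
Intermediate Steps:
f(O) = O*(315 + O)
B - f(-693) = -371228 - (-693)*(315 - 693) = -371228 - (-693)*(-378) = -371228 - 1*261954 = -371228 - 261954 = -633182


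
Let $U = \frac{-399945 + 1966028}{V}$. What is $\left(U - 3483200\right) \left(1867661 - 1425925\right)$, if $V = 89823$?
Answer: $- \frac{138205901466929512}{89823} \approx -1.5386 \cdot 10^{12}$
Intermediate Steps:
$U = \frac{1566083}{89823}$ ($U = \frac{-399945 + 1966028}{89823} = 1566083 \cdot \frac{1}{89823} = \frac{1566083}{89823} \approx 17.435$)
$\left(U - 3483200\right) \left(1867661 - 1425925\right) = \left(\frac{1566083}{89823} - 3483200\right) \left(1867661 - 1425925\right) = \left(- \frac{312869907517}{89823}\right) 441736 = - \frac{138205901466929512}{89823}$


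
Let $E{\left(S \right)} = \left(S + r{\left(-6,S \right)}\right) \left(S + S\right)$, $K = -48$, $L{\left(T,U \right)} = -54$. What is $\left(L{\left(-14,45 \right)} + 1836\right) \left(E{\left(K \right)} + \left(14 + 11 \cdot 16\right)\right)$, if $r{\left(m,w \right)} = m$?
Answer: $9576468$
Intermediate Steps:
$E{\left(S \right)} = 2 S \left(-6 + S\right)$ ($E{\left(S \right)} = \left(S - 6\right) \left(S + S\right) = \left(-6 + S\right) 2 S = 2 S \left(-6 + S\right)$)
$\left(L{\left(-14,45 \right)} + 1836\right) \left(E{\left(K \right)} + \left(14 + 11 \cdot 16\right)\right) = \left(-54 + 1836\right) \left(2 \left(-48\right) \left(-6 - 48\right) + \left(14 + 11 \cdot 16\right)\right) = 1782 \left(2 \left(-48\right) \left(-54\right) + \left(14 + 176\right)\right) = 1782 \left(5184 + 190\right) = 1782 \cdot 5374 = 9576468$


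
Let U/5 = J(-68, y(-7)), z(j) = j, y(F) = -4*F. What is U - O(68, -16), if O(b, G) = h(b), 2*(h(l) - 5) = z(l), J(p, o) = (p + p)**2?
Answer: 92441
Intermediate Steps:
J(p, o) = 4*p**2 (J(p, o) = (2*p)**2 = 4*p**2)
h(l) = 5 + l/2
U = 92480 (U = 5*(4*(-68)**2) = 5*(4*4624) = 5*18496 = 92480)
O(b, G) = 5 + b/2
U - O(68, -16) = 92480 - (5 + (1/2)*68) = 92480 - (5 + 34) = 92480 - 1*39 = 92480 - 39 = 92441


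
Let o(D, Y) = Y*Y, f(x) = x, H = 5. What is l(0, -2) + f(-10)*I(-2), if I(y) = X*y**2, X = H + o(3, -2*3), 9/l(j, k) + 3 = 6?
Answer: -1637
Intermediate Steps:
o(D, Y) = Y**2
l(j, k) = 3 (l(j, k) = 9/(-3 + 6) = 9/3 = 9*(1/3) = 3)
X = 41 (X = 5 + (-2*3)**2 = 5 + (-6)**2 = 5 + 36 = 41)
I(y) = 41*y**2
l(0, -2) + f(-10)*I(-2) = 3 - 410*(-2)**2 = 3 - 410*4 = 3 - 10*164 = 3 - 1640 = -1637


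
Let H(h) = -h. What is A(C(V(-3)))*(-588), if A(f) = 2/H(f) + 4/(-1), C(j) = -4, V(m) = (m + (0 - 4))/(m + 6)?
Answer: 2058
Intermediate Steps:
V(m) = (-4 + m)/(6 + m) (V(m) = (m - 4)/(6 + m) = (-4 + m)/(6 + m))
A(f) = -4 - 2/f (A(f) = 2/((-f)) + 4/(-1) = 2*(-1/f) + 4*(-1) = -2/f - 4 = -4 - 2/f)
A(C(V(-3)))*(-588) = (-4 - 2/(-4))*(-588) = (-4 - 2*(-¼))*(-588) = (-4 + ½)*(-588) = -7/2*(-588) = 2058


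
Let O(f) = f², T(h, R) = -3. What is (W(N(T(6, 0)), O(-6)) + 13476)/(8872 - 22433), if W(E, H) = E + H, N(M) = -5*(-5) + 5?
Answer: -13542/13561 ≈ -0.99860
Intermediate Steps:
N(M) = 30 (N(M) = 25 + 5 = 30)
(W(N(T(6, 0)), O(-6)) + 13476)/(8872 - 22433) = ((30 + (-6)²) + 13476)/(8872 - 22433) = ((30 + 36) + 13476)/(-13561) = (66 + 13476)*(-1/13561) = 13542*(-1/13561) = -13542/13561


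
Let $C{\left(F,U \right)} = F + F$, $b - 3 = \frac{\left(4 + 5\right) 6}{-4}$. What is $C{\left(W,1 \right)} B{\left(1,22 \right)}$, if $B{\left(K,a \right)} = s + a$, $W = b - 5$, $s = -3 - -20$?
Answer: $-1209$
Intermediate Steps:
$s = 17$ ($s = -3 + 20 = 17$)
$b = - \frac{21}{2}$ ($b = 3 + \frac{\left(4 + 5\right) 6}{-4} = 3 + 9 \cdot 6 \left(- \frac{1}{4}\right) = 3 + 54 \left(- \frac{1}{4}\right) = 3 - \frac{27}{2} = - \frac{21}{2} \approx -10.5$)
$W = - \frac{31}{2}$ ($W = - \frac{21}{2} - 5 = - \frac{31}{2} \approx -15.5$)
$C{\left(F,U \right)} = 2 F$
$B{\left(K,a \right)} = 17 + a$
$C{\left(W,1 \right)} B{\left(1,22 \right)} = 2 \left(- \frac{31}{2}\right) \left(17 + 22\right) = \left(-31\right) 39 = -1209$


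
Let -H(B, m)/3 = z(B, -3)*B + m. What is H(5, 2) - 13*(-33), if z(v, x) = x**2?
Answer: 288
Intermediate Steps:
H(B, m) = -27*B - 3*m (H(B, m) = -3*((-3)**2*B + m) = -3*(9*B + m) = -3*(m + 9*B) = -27*B - 3*m)
H(5, 2) - 13*(-33) = (-27*5 - 3*2) - 13*(-33) = (-135 - 6) + 429 = -141 + 429 = 288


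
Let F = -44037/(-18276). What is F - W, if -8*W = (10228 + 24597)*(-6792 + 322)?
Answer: -85789725973/3046 ≈ -2.8165e+7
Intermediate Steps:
F = 14679/6092 (F = -44037*(-1/18276) = 14679/6092 ≈ 2.4096)
W = 112658875/4 (W = -(10228 + 24597)*(-6792 + 322)/8 = -34825*(-6470)/8 = -⅛*(-225317750) = 112658875/4 ≈ 2.8165e+7)
F - W = 14679/6092 - 1*112658875/4 = 14679/6092 - 112658875/4 = -85789725973/3046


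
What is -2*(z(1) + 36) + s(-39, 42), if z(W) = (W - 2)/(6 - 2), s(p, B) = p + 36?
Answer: -149/2 ≈ -74.500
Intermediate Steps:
s(p, B) = 36 + p
z(W) = -½ + W/4 (z(W) = (-2 + W)/4 = (-2 + W)*(¼) = -½ + W/4)
-2*(z(1) + 36) + s(-39, 42) = -2*((-½ + (¼)*1) + 36) + (36 - 39) = -2*((-½ + ¼) + 36) - 3 = -2*(-¼ + 36) - 3 = -2*143/4 - 3 = -143/2 - 3 = -149/2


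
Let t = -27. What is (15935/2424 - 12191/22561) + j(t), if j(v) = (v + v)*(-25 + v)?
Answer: 153893480663/54687864 ≈ 2814.0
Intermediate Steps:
j(v) = 2*v*(-25 + v) (j(v) = (2*v)*(-25 + v) = 2*v*(-25 + v))
(15935/2424 - 12191/22561) + j(t) = (15935/2424 - 12191/22561) + 2*(-27)*(-25 - 27) = (15935*(1/2424) - 12191*1/22561) + 2*(-27)*(-52) = (15935/2424 - 12191/22561) + 2808 = 329958551/54687864 + 2808 = 153893480663/54687864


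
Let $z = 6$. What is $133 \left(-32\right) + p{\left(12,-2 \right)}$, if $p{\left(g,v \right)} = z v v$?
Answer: $-4232$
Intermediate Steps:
$p{\left(g,v \right)} = 6 v^{2}$ ($p{\left(g,v \right)} = 6 v v = 6 v^{2}$)
$133 \left(-32\right) + p{\left(12,-2 \right)} = 133 \left(-32\right) + 6 \left(-2\right)^{2} = -4256 + 6 \cdot 4 = -4256 + 24 = -4232$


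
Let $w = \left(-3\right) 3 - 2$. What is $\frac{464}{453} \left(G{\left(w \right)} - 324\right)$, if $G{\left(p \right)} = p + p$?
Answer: $- \frac{160544}{453} \approx -354.4$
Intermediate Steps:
$w = -11$ ($w = -9 - 2 = -11$)
$G{\left(p \right)} = 2 p$
$\frac{464}{453} \left(G{\left(w \right)} - 324\right) = \frac{464}{453} \left(2 \left(-11\right) - 324\right) = 464 \cdot \frac{1}{453} \left(-22 - 324\right) = \frac{464}{453} \left(-346\right) = - \frac{160544}{453}$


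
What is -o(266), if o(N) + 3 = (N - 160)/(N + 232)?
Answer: 694/249 ≈ 2.7871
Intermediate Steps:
o(N) = -3 + (-160 + N)/(232 + N) (o(N) = -3 + (N - 160)/(N + 232) = -3 + (-160 + N)/(232 + N))
-o(266) = -2*(-428 - 1*266)/(232 + 266) = -2*(-428 - 266)/498 = -2*(-694)/498 = -1*(-694/249) = 694/249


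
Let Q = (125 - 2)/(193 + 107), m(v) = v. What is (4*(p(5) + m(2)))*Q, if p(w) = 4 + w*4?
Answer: 1066/25 ≈ 42.640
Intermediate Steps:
p(w) = 4 + 4*w
Q = 41/100 (Q = 123/300 = 123*(1/300) = 41/100 ≈ 0.41000)
(4*(p(5) + m(2)))*Q = (4*((4 + 4*5) + 2))*(41/100) = (4*((4 + 20) + 2))*(41/100) = (4*(24 + 2))*(41/100) = (4*26)*(41/100) = 104*(41/100) = 1066/25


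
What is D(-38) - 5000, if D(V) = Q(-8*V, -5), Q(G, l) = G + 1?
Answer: -4695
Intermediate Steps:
Q(G, l) = 1 + G
D(V) = 1 - 8*V
D(-38) - 5000 = (1 - 8*(-38)) - 5000 = (1 + 304) - 5000 = 305 - 5000 = -4695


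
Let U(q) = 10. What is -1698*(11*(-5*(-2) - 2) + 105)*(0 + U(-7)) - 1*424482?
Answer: -3701622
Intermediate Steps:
-1698*(11*(-5*(-2) - 2) + 105)*(0 + U(-7)) - 1*424482 = -1698*(11*(-5*(-2) - 2) + 105)*(0 + 10) - 1*424482 = -1698*(11*(10 - 2) + 105)*10 - 424482 = -1698*(11*8 + 105)*10 - 424482 = -1698*(88 + 105)*10 - 424482 = -327714*10 - 424482 = -1698*1930 - 424482 = -3277140 - 424482 = -3701622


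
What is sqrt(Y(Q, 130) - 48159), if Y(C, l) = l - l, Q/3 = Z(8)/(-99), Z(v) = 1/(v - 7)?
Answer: 3*I*sqrt(5351) ≈ 219.45*I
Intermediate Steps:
Z(v) = 1/(-7 + v)
Q = -1/33 (Q = 3*(1/((-7 + 8)*(-99))) = 3*(-1/99/1) = 3*(1*(-1/99)) = 3*(-1/99) = -1/33 ≈ -0.030303)
Y(C, l) = 0
sqrt(Y(Q, 130) - 48159) = sqrt(0 - 48159) = sqrt(-48159) = 3*I*sqrt(5351)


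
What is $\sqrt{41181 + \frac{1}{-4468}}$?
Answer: $\frac{\sqrt{205524321719}}{2234} \approx 202.93$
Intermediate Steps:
$\sqrt{41181 + \frac{1}{-4468}} = \sqrt{41181 - \frac{1}{4468}} = \sqrt{\frac{183996707}{4468}} = \frac{\sqrt{205524321719}}{2234}$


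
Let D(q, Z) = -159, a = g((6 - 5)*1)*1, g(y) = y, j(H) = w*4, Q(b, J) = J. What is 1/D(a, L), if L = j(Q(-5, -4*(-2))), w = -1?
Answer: -1/159 ≈ -0.0062893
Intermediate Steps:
j(H) = -4 (j(H) = -1*4 = -4)
L = -4
a = 1 (a = ((6 - 5)*1)*1 = (1*1)*1 = 1*1 = 1)
1/D(a, L) = 1/(-159) = -1/159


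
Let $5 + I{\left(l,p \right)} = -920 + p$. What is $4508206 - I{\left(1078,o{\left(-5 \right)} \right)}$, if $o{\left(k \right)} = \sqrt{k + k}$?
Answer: $4509131 - i \sqrt{10} \approx 4.5091 \cdot 10^{6} - 3.1623 i$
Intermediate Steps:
$o{\left(k \right)} = \sqrt{2} \sqrt{k}$ ($o{\left(k \right)} = \sqrt{2 k} = \sqrt{2} \sqrt{k}$)
$I{\left(l,p \right)} = -925 + p$ ($I{\left(l,p \right)} = -5 + \left(-920 + p\right) = -925 + p$)
$4508206 - I{\left(1078,o{\left(-5 \right)} \right)} = 4508206 - \left(-925 + \sqrt{2} \sqrt{-5}\right) = 4508206 - \left(-925 + \sqrt{2} i \sqrt{5}\right) = 4508206 - \left(-925 + i \sqrt{10}\right) = 4508206 + \left(925 - i \sqrt{10}\right) = 4509131 - i \sqrt{10}$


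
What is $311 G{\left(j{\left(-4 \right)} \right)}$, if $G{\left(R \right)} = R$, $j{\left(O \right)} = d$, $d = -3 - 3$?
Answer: $-1866$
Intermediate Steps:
$d = -6$
$j{\left(O \right)} = -6$
$311 G{\left(j{\left(-4 \right)} \right)} = 311 \left(-6\right) = -1866$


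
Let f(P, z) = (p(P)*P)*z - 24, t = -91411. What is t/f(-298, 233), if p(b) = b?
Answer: -91411/20691308 ≈ -0.0044178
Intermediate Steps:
f(P, z) = -24 + z*P² (f(P, z) = (P*P)*z - 24 = P²*z - 24 = z*P² - 24 = -24 + z*P²)
t/f(-298, 233) = -91411/(-24 + 233*(-298)²) = -91411/(-24 + 233*88804) = -91411/(-24 + 20691332) = -91411/20691308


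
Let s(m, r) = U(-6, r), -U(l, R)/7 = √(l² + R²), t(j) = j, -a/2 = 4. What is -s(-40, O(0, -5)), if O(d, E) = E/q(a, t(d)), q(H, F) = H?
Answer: 7*√2329/8 ≈ 42.227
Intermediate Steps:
a = -8 (a = -2*4 = -8)
U(l, R) = -7*√(R² + l²) (U(l, R) = -7*√(l² + R²) = -7*√(R² + l²))
O(d, E) = -E/8 (O(d, E) = E/(-8) = E*(-⅛) = -E/8)
s(m, r) = -7*√(36 + r²) (s(m, r) = -7*√(r² + (-6)²) = -7*√(r² + 36) = -7*√(36 + r²))
-s(-40, O(0, -5)) = -(-7)*√(36 + (-⅛*(-5))²) = -(-7)*√(36 + (5/8)²) = -(-7)*√(36 + 25/64) = -(-7)*√(2329/64) = -(-7)*√2329/8 = 7*√2329/8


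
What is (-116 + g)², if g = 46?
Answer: 4900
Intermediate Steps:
(-116 + g)² = (-116 + 46)² = (-70)² = 4900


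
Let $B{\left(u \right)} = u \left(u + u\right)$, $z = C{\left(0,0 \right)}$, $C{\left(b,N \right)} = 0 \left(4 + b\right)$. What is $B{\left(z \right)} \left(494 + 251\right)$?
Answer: $0$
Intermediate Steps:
$C{\left(b,N \right)} = 0$
$z = 0$
$B{\left(u \right)} = 2 u^{2}$ ($B{\left(u \right)} = u 2 u = 2 u^{2}$)
$B{\left(z \right)} \left(494 + 251\right) = 2 \cdot 0^{2} \left(494 + 251\right) = 2 \cdot 0 \cdot 745 = 0 \cdot 745 = 0$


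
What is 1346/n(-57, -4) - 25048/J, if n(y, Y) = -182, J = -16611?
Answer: -1271405/215943 ≈ -5.8877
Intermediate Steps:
1346/n(-57, -4) - 25048/J = 1346/(-182) - 25048/(-16611) = 1346*(-1/182) - 25048*(-1/16611) = -673/91 + 25048/16611 = -1271405/215943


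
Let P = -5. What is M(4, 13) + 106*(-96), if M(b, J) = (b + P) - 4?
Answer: -10181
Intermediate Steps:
M(b, J) = -9 + b (M(b, J) = (b - 5) - 4 = (-5 + b) - 4 = -9 + b)
M(4, 13) + 106*(-96) = (-9 + 4) + 106*(-96) = -5 - 10176 = -10181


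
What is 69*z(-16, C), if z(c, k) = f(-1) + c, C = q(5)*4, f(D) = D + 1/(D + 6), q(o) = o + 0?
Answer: -5796/5 ≈ -1159.2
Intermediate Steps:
q(o) = o
f(D) = D + 1/(6 + D)
C = 20 (C = 5*4 = 20)
z(c, k) = -⅘ + c (z(c, k) = (1 + (-1)² + 6*(-1))/(6 - 1) + c = (1 + 1 - 6)/5 + c = (⅕)*(-4) + c = -⅘ + c)
69*z(-16, C) = 69*(-⅘ - 16) = 69*(-84/5) = -5796/5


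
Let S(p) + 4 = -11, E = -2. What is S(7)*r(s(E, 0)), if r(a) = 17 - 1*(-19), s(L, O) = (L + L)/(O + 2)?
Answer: -540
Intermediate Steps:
S(p) = -15 (S(p) = -4 - 11 = -15)
s(L, O) = 2*L/(2 + O) (s(L, O) = (2*L)/(2 + O) = 2*L/(2 + O))
r(a) = 36 (r(a) = 17 + 19 = 36)
S(7)*r(s(E, 0)) = -15*36 = -540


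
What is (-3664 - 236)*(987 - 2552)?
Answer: 6103500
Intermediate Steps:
(-3664 - 236)*(987 - 2552) = -3900*(-1565) = 6103500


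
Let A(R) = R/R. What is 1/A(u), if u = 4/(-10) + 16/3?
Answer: 1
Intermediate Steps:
u = 74/15 (u = 4*(-⅒) + 16*(⅓) = -⅖ + 16/3 = 74/15 ≈ 4.9333)
A(R) = 1
1/A(u) = 1/1 = 1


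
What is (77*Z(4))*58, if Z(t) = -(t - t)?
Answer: 0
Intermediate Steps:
Z(t) = 0 (Z(t) = -1*0 = 0)
(77*Z(4))*58 = (77*0)*58 = 0*58 = 0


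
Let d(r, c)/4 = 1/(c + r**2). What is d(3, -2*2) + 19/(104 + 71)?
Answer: 159/175 ≈ 0.90857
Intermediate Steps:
d(r, c) = 4/(c + r**2)
d(3, -2*2) + 19/(104 + 71) = 4/(-2*2 + 3**2) + 19/(104 + 71) = 4/(-4 + 9) + 19/175 = 4/5 + 19*(1/175) = 4*(1/5) + 19/175 = 4/5 + 19/175 = 159/175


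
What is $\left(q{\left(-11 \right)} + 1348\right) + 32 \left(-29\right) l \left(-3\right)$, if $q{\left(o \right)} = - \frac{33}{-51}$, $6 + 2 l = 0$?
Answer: $- \frac{119057}{17} \approx -7003.4$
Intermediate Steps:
$l = -3$ ($l = -3 + \frac{1}{2} \cdot 0 = -3 + 0 = -3$)
$q{\left(o \right)} = \frac{11}{17}$ ($q{\left(o \right)} = \left(-33\right) \left(- \frac{1}{51}\right) = \frac{11}{17}$)
$\left(q{\left(-11 \right)} + 1348\right) + 32 \left(-29\right) l \left(-3\right) = \left(\frac{11}{17} + 1348\right) + 32 \left(-29\right) \left(\left(-3\right) \left(-3\right)\right) = \frac{22927}{17} - 8352 = - \frac{119057}{17}$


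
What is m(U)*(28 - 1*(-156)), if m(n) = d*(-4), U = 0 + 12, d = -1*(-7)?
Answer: -5152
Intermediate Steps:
d = 7
U = 12
m(n) = -28 (m(n) = 7*(-4) = -28)
m(U)*(28 - 1*(-156)) = -28*(28 - 1*(-156)) = -28*(28 + 156) = -28*184 = -5152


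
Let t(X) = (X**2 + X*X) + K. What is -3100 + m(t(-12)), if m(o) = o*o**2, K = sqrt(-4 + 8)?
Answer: 24385900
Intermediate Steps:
K = 2 (K = sqrt(4) = 2)
t(X) = 2 + 2*X**2 (t(X) = (X**2 + X*X) + 2 = (X**2 + X**2) + 2 = 2*X**2 + 2 = 2 + 2*X**2)
m(o) = o**3
-3100 + m(t(-12)) = -3100 + (2 + 2*(-12)**2)**3 = -3100 + (2 + 2*144)**3 = -3100 + (2 + 288)**3 = -3100 + 290**3 = -3100 + 24389000 = 24385900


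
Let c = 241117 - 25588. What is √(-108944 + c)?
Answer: √106585 ≈ 326.47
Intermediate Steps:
c = 215529
√(-108944 + c) = √(-108944 + 215529) = √106585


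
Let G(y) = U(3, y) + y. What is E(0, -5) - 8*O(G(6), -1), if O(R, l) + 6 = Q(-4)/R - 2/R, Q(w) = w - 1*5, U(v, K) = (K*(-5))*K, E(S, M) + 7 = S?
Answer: 3523/87 ≈ 40.494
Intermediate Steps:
E(S, M) = -7 + S
U(v, K) = -5*K² (U(v, K) = (-5*K)*K = -5*K²)
G(y) = y - 5*y² (G(y) = -5*y² + y = y - 5*y²)
Q(w) = -5 + w (Q(w) = w - 5 = -5 + w)
O(R, l) = -6 - 11/R (O(R, l) = -6 + ((-5 - 4)/R - 2/R) = -6 + (-9/R - 2/R) = -6 - 11/R)
E(0, -5) - 8*O(G(6), -1) = (-7 + 0) - 8*(-6 - 11*1/(6*(1 - 5*6))) = -7 - 8*(-6 - 11*1/(6*(1 - 30))) = -7 - 8*(-6 - 11/(6*(-29))) = -7 - 8*(-6 - 11/(-174)) = -7 - 8*(-6 - 11*(-1/174)) = -7 - 8*(-6 + 11/174) = -7 - 8*(-1033/174) = -7 + 4132/87 = 3523/87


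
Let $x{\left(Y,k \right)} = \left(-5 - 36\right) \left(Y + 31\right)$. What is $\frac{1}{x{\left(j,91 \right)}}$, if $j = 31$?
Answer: $- \frac{1}{2542} \approx -0.00039339$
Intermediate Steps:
$x{\left(Y,k \right)} = -1271 - 41 Y$ ($x{\left(Y,k \right)} = - 41 \left(31 + Y\right) = -1271 - 41 Y$)
$\frac{1}{x{\left(j,91 \right)}} = \frac{1}{-1271 - 1271} = \frac{1}{-2542} = - \frac{1}{2542}$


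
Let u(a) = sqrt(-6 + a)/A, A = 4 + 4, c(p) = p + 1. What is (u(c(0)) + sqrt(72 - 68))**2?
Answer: (16 + I*sqrt(5))**2/64 ≈ 3.9219 + 1.118*I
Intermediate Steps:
c(p) = 1 + p
A = 8
u(a) = sqrt(-6 + a)/8
(u(c(0)) + sqrt(72 - 68))**2 = (sqrt(-6 + (1 + 0))/8 + sqrt(72 - 68))**2 = (sqrt(-6 + 1)/8 + sqrt(4))**2 = (sqrt(-5)/8 + 2)**2 = ((I*sqrt(5))/8 + 2)**2 = (I*sqrt(5)/8 + 2)**2 = (2 + I*sqrt(5)/8)**2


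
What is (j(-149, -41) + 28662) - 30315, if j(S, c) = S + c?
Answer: -1843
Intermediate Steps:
(j(-149, -41) + 28662) - 30315 = ((-149 - 41) + 28662) - 30315 = (-190 + 28662) - 30315 = 28472 - 30315 = -1843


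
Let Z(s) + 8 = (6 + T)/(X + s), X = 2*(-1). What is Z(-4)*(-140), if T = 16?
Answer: 4900/3 ≈ 1633.3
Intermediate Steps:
X = -2
Z(s) = -8 + 22/(-2 + s) (Z(s) = -8 + (6 + 16)/(-2 + s) = -8 + 22/(-2 + s))
Z(-4)*(-140) = (2*(19 - 4*(-4))/(-2 - 4))*(-140) = (2*(19 + 16)/(-6))*(-140) = (2*(-⅙)*35)*(-140) = -35/3*(-140) = 4900/3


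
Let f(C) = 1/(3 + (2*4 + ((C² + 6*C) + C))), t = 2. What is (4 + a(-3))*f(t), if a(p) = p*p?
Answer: 13/29 ≈ 0.44828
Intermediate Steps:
a(p) = p²
f(C) = 1/(11 + C² + 7*C) (f(C) = 1/(3 + (8 + (C² + 7*C))) = 1/(3 + (8 + C² + 7*C)) = 1/(11 + C² + 7*C))
(4 + a(-3))*f(t) = (4 + (-3)²)/(11 + 2² + 7*2) = (4 + 9)/(11 + 4 + 14) = 13/29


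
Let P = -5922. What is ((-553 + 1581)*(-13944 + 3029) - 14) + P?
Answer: -11226556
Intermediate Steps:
((-553 + 1581)*(-13944 + 3029) - 14) + P = ((-553 + 1581)*(-13944 + 3029) - 14) - 5922 = (1028*(-10915) - 14) - 5922 = (-11220620 - 14) - 5922 = -11220634 - 5922 = -11226556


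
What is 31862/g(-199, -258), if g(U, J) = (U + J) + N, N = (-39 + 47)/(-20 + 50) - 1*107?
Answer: -238965/4228 ≈ -56.520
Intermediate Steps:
N = -1601/15 (N = 8/30 - 107 = 8*(1/30) - 107 = 4/15 - 107 = -1601/15 ≈ -106.73)
g(U, J) = -1601/15 + J + U (g(U, J) = (U + J) - 1601/15 = (J + U) - 1601/15 = -1601/15 + J + U)
31862/g(-199, -258) = 31862/(-1601/15 - 258 - 199) = 31862/(-8456/15) = 31862*(-15/8456) = -238965/4228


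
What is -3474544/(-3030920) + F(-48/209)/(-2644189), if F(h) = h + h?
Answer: 240019581894358/209374249086365 ≈ 1.1464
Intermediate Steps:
F(h) = 2*h
-3474544/(-3030920) + F(-48/209)/(-2644189) = -3474544/(-3030920) + (2*(-48/209))/(-2644189) = -3474544*(-1/3030920) + (2*(-48*1/209))*(-1/2644189) = 434318/378865 + (2*(-48/209))*(-1/2644189) = 434318/378865 - 96/209*(-1/2644189) = 434318/378865 + 96/552635501 = 240019581894358/209374249086365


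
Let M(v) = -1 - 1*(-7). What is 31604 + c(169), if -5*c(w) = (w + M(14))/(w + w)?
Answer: 10682117/338 ≈ 31604.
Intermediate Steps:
M(v) = 6 (M(v) = -1 + 7 = 6)
c(w) = -(6 + w)/(10*w) (c(w) = -(w + 6)/(5*(w + w)) = -(6 + w)/(5*(2*w)) = -(6 + w)*1/(2*w)/5 = -(6 + w)/(10*w))
31604 + c(169) = 31604 + (1/10)*(-6 - 1*169)/169 = 31604 + (1/10)*(1/169)*(-6 - 169) = 31604 + (1/10)*(1/169)*(-175) = 31604 - 35/338 = 10682117/338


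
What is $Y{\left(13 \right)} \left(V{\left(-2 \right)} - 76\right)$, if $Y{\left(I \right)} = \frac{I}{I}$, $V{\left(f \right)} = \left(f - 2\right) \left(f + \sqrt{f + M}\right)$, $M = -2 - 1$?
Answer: $-68 - 4 i \sqrt{5} \approx -68.0 - 8.9443 i$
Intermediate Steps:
$M = -3$ ($M = -2 - 1 = -3$)
$V{\left(f \right)} = \left(-2 + f\right) \left(f + \sqrt{-3 + f}\right)$ ($V{\left(f \right)} = \left(f - 2\right) \left(f + \sqrt{f - 3}\right) = \left(-2 + f\right) \left(f + \sqrt{-3 + f}\right)$)
$Y{\left(I \right)} = 1$
$Y{\left(13 \right)} \left(V{\left(-2 \right)} - 76\right) = 1 \left(\left(\left(-2\right)^{2} - -4 - 2 \sqrt{-3 - 2} - 2 \sqrt{-3 - 2}\right) - 76\right) = 1 \left(\left(4 + 4 - 2 \sqrt{-5} - 2 \sqrt{-5}\right) - 76\right) = 1 \left(\left(4 + 4 - 2 i \sqrt{5} - 2 i \sqrt{5}\right) - 76\right) = 1 \left(\left(8 - 4 i \sqrt{5}\right) - 76\right) = 1 \left(-68 - 4 i \sqrt{5}\right) = -68 - 4 i \sqrt{5}$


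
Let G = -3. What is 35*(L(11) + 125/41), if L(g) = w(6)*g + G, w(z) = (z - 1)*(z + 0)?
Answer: 473620/41 ≈ 11552.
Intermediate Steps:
w(z) = z*(-1 + z) (w(z) = (-1 + z)*z = z*(-1 + z))
L(g) = -3 + 30*g (L(g) = (6*(-1 + 6))*g - 3 = (6*5)*g - 3 = 30*g - 3 = -3 + 30*g)
35*(L(11) + 125/41) = 35*((-3 + 30*11) + 125/41) = 35*((-3 + 330) + 125*(1/41)) = 35*(327 + 125/41) = 35*(13532/41) = 473620/41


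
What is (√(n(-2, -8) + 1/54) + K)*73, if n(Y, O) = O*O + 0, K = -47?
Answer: -3431 + 73*√20742/18 ≈ -2846.9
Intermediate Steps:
n(Y, O) = O² (n(Y, O) = O² + 0 = O²)
(√(n(-2, -8) + 1/54) + K)*73 = (√((-8)² + 1/54) - 47)*73 = (√(64 + 1/54) - 47)*73 = (√(3457/54) - 47)*73 = (√20742/18 - 47)*73 = (-47 + √20742/18)*73 = -3431 + 73*√20742/18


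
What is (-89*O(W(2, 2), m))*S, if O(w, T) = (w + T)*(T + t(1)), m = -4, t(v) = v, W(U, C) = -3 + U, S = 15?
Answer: -20025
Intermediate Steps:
O(w, T) = (1 + T)*(T + w) (O(w, T) = (w + T)*(T + 1) = (T + w)*(1 + T) = (1 + T)*(T + w))
(-89*O(W(2, 2), m))*S = -89*(-4 + (-3 + 2) + (-4)² - 4*(-3 + 2))*15 = -89*(-4 - 1 + 16 - 4*(-1))*15 = -89*(-4 - 1 + 16 + 4)*15 = -89*15*15 = -1335*15 = -20025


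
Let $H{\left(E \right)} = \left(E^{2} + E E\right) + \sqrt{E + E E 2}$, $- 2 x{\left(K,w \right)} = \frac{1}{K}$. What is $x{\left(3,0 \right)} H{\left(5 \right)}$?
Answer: $- \frac{25}{3} - \frac{\sqrt{55}}{6} \approx -9.5694$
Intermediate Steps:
$x{\left(K,w \right)} = - \frac{1}{2 K}$
$H{\left(E \right)} = \sqrt{E + 2 E^{2}} + 2 E^{2}$ ($H{\left(E \right)} = \left(E^{2} + E^{2}\right) + \sqrt{E + E^{2} \cdot 2} = 2 E^{2} + \sqrt{E + 2 E^{2}} = \sqrt{E + 2 E^{2}} + 2 E^{2}$)
$x{\left(3,0 \right)} H{\left(5 \right)} = - \frac{1}{2 \cdot 3} \left(\sqrt{5 \left(1 + 2 \cdot 5\right)} + 2 \cdot 5^{2}\right) = \left(- \frac{1}{2}\right) \frac{1}{3} \left(\sqrt{5 \left(1 + 10\right)} + 2 \cdot 25\right) = - \frac{\sqrt{5 \cdot 11} + 50}{6} = - \frac{\sqrt{55} + 50}{6} = - \frac{50 + \sqrt{55}}{6} = - \frac{25}{3} - \frac{\sqrt{55}}{6}$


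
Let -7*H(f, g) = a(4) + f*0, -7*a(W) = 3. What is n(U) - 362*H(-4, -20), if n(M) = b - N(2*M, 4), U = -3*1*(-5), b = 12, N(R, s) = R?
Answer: -1968/49 ≈ -40.163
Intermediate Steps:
a(W) = -3/7 (a(W) = -1/7*3 = -3/7)
U = 15 (U = -3*(-5) = 15)
H(f, g) = 3/49 (H(f, g) = -(-3/7 + f*0)/7 = -(-3/7 + 0)/7 = -1/7*(-3/7) = 3/49)
n(M) = 12 - 2*M
n(U) - 362*H(-4, -20) = (12 - 2*15) - 362*3/49 = (12 - 30) - 1086/49 = -18 - 1086/49 = -1968/49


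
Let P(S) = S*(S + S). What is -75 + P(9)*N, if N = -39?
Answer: -6393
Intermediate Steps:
P(S) = 2*S² (P(S) = S*(2*S) = 2*S²)
-75 + P(9)*N = -75 + (2*9²)*(-39) = -75 + (2*81)*(-39) = -75 + 162*(-39) = -75 - 6318 = -6393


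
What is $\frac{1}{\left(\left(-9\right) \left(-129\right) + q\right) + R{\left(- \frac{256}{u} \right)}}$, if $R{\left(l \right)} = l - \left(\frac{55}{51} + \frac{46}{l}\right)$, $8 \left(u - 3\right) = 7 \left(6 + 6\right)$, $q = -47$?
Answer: $\frac{117504}{128829551} \approx 0.00091209$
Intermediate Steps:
$u = \frac{27}{2}$ ($u = 3 + \frac{7 \left(6 + 6\right)}{8} = 3 + \frac{7 \cdot 12}{8} = 3 + \frac{1}{8} \cdot 84 = 3 + \frac{21}{2} = \frac{27}{2} \approx 13.5$)
$R{\left(l \right)} = - \frac{55}{51} + l - \frac{46}{l}$ ($R{\left(l \right)} = l - \left(\frac{55}{51} + \frac{46}{l}\right) = - \frac{55}{51} + l - \frac{46}{l}$)
$\frac{1}{\left(\left(-9\right) \left(-129\right) + q\right) + R{\left(- \frac{256}{u} \right)}} = \frac{1}{\left(\left(-9\right) \left(-129\right) - 47\right) - \left(\frac{55}{51} - \frac{621}{256} + \frac{512}{27}\right)} = \frac{1}{\left(1161 - 47\right) - \left(\frac{9199}{459} - \frac{621}{256}\right)} = \frac{1}{1114 - \left(\frac{9199}{459} - \frac{621}{256}\right)} = \frac{1}{1114 - \frac{2069905}{117504}} = \frac{1}{\frac{128829551}{117504}} = \frac{117504}{128829551}$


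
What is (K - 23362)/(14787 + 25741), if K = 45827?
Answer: 22465/40528 ≈ 0.55431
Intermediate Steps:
(K - 23362)/(14787 + 25741) = (45827 - 23362)/(14787 + 25741) = 22465/40528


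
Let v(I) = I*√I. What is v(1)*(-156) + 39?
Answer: -117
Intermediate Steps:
v(I) = I^(3/2)
v(1)*(-156) + 39 = 1^(3/2)*(-156) + 39 = 1*(-156) + 39 = -156 + 39 = -117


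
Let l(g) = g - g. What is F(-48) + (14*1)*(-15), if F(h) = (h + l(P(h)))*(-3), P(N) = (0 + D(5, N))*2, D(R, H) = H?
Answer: -66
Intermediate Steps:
P(N) = 2*N (P(N) = (0 + N)*2 = N*2 = 2*N)
l(g) = 0
F(h) = -3*h (F(h) = (h + 0)*(-3) = h*(-3) = -3*h)
F(-48) + (14*1)*(-15) = -3*(-48) + (14*1)*(-15) = 144 + 14*(-15) = 144 - 210 = -66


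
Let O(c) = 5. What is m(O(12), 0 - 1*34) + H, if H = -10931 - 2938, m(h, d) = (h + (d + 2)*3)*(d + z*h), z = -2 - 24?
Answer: 1055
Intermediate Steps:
z = -26
m(h, d) = (d - 26*h)*(6 + h + 3*d) (m(h, d) = (h + (d + 2)*3)*(d - 26*h) = (h + (2 + d)*3)*(d - 26*h) = (h + (6 + 3*d))*(d - 26*h) = (6 + h + 3*d)*(d - 26*h) = (d - 26*h)*(6 + h + 3*d))
H = -13869
m(O(12), 0 - 1*34) + H = (-156*5 - 26*5² + 3*(0 - 1*34)² + 6*(0 - 1*34) - 77*(0 - 1*34)*5) - 13869 = (-780 - 26*25 + 3*(0 - 34)² + 6*(0 - 34) - 77*(0 - 34)*5) - 13869 = (-780 - 650 + 3*(-34)² + 6*(-34) - 77*(-34)*5) - 13869 = (-780 - 650 + 3*1156 - 204 + 13090) - 13869 = (-780 - 650 + 3468 - 204 + 13090) - 13869 = 14924 - 13869 = 1055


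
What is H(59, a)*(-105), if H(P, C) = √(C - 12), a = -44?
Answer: -210*I*√14 ≈ -785.75*I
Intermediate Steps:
H(P, C) = √(-12 + C)
H(59, a)*(-105) = √(-12 - 44)*(-105) = √(-56)*(-105) = (2*I*√14)*(-105) = -210*I*√14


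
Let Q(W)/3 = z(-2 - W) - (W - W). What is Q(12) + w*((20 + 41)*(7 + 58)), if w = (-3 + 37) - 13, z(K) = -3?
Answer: 83256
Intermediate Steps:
Q(W) = -9 (Q(W) = 3*(-3 - (W - W)) = 3*(-3 - 1*0) = 3*(-3 + 0) = 3*(-3) = -9)
w = 21 (w = 34 - 13 = 21)
Q(12) + w*((20 + 41)*(7 + 58)) = -9 + 21*((20 + 41)*(7 + 58)) = -9 + 21*(61*65) = -9 + 21*3965 = -9 + 83265 = 83256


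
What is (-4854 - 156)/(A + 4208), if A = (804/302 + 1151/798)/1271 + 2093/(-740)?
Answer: -283899638244600/238292937918023 ≈ -1.1914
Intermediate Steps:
A = -160091569657/56666594460 (A = (804*(1/302) + 1151*(1/798))*(1/1271) + 2093*(-1/740) = (402/151 + 1151/798)*(1/1271) - 2093/740 = (494597/120498)*(1/1271) - 2093/740 = 494597/153152958 - 2093/740 = -160091569657/56666594460 ≈ -2.8251)
(-4854 - 156)/(A + 4208) = (-4854 - 156)/(-160091569657/56666594460 + 4208) = -5010/238292937918023/56666594460 = -5010*56666594460/238292937918023 = -283899638244600/238292937918023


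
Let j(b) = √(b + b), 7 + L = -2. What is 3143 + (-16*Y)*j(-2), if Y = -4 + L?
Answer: 3143 + 416*I ≈ 3143.0 + 416.0*I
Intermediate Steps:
L = -9 (L = -7 - 2 = -9)
Y = -13 (Y = -4 - 9 = -13)
j(b) = √2*√b (j(b) = √(2*b) = √2*√b)
3143 + (-16*Y)*j(-2) = 3143 + (-16*(-13))*(√2*√(-2)) = 3143 + 208*(√2*(I*√2)) = 3143 + 208*(2*I) = 3143 + 416*I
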